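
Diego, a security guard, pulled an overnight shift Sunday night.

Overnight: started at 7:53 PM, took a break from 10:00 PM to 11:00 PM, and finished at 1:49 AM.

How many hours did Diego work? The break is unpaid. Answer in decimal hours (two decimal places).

Overnight: 7:53 PM → midnight = 4 h 7 min; midnight → 1:49 AM = 1 h 49 min; span 5 h 56 min; less 60 min break → 4 h 56 min

4.93 hours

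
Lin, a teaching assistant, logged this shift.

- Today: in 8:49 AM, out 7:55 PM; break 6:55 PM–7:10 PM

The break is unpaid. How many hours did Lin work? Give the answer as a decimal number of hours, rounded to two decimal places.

Today: 8:49 AM–7:55 PM = 11 h 6 min; less 15 min break → 10 h 51 min

10.85 hours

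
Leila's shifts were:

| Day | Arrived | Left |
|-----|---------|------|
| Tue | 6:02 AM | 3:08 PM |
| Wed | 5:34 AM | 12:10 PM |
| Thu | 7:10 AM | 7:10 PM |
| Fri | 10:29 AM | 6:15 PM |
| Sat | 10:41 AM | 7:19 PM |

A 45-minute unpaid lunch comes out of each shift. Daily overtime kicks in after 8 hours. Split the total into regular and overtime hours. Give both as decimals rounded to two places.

Tue: 6:02 AM–3:08 PM = 9 h 6 min; less 45 min break → 8 h 21 min
Wed: 5:34 AM–12:10 PM = 6 h 36 min; less 45 min break → 5 h 51 min
Thu: 7:10 AM–7:10 PM = 12 h 0 min; less 45 min break → 11 h 15 min
Fri: 10:29 AM–6:15 PM = 7 h 46 min; less 45 min break → 7 h 1 min
Sat: 10:41 AM–7:19 PM = 8 h 38 min; less 45 min break → 7 h 53 min
Tue reg 8 h 0 min / OT 0 h 21 min; Wed reg 5 h 51 min / OT 0 h 0 min; Thu reg 8 h 0 min / OT 3 h 15 min; Fri reg 7 h 1 min / OT 0 h 0 min; Sat reg 7 h 53 min / OT 0 h 0 min.
Totals: regular 36 h 45 min, overtime 3 h 36 min.

Regular 36.75 hours, overtime 3.60 hours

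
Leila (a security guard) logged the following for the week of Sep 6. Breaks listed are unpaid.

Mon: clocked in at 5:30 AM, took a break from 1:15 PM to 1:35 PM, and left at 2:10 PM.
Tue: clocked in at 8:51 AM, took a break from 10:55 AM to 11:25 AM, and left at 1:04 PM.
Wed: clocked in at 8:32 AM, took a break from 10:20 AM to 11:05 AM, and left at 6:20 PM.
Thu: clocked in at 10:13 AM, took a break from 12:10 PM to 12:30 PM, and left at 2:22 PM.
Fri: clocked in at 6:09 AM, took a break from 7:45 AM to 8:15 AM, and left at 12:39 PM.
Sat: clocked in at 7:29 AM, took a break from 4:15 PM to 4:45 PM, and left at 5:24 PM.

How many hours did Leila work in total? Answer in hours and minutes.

Mon: 5:30 AM–2:10 PM = 8 h 40 min; less 20 min break → 8 h 20 min
Tue: 8:51 AM–1:04 PM = 4 h 13 min; less 30 min break → 3 h 43 min
Wed: 8:32 AM–6:20 PM = 9 h 48 min; less 45 min break → 9 h 3 min
Thu: 10:13 AM–2:22 PM = 4 h 9 min; less 20 min break → 3 h 49 min
Fri: 6:09 AM–12:39 PM = 6 h 30 min; less 30 min break → 6 h 0 min
Sat: 7:29 AM–5:24 PM = 9 h 55 min; less 30 min break → 9 h 25 min
Total: 8 h 20 min + 3 h 43 min + 9 h 3 min + 3 h 49 min + 6 h 0 min + 9 h 25 min = 40 h 20 min.

40 h 20 min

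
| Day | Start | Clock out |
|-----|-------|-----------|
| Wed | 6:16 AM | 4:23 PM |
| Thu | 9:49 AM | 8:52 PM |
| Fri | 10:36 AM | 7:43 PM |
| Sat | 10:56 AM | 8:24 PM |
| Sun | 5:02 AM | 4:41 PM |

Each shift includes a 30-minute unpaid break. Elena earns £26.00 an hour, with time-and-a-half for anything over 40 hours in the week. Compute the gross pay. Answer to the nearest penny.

Wed: 6:16 AM–4:23 PM = 10 h 7 min; less 30 min break → 9 h 37 min
Thu: 9:49 AM–8:52 PM = 11 h 3 min; less 30 min break → 10 h 33 min
Fri: 10:36 AM–7:43 PM = 9 h 7 min; less 30 min break → 8 h 37 min
Sat: 10:56 AM–8:24 PM = 9 h 28 min; less 30 min break → 8 h 58 min
Sun: 5:02 AM–4:41 PM = 11 h 39 min; less 30 min break → 11 h 9 min
Total worked: 48 h 54 min = 2934 min.
Regular 40 h 0 min = 2400 min at £26.00/h; overtime 8 h 54 min = 534 min at £39.00/h.
Pay = (2400 × £26.00 + 534 × £39.00) ÷ 60 = £1387.10.

£1387.10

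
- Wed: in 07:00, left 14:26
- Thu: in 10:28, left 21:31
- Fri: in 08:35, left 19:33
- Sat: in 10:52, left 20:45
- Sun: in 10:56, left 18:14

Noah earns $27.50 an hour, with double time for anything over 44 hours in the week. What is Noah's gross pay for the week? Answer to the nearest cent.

$1354.83

Wed: 07:00–14:26 = 7 h 26 min
Thu: 10:28–21:31 = 11 h 3 min
Fri: 08:35–19:33 = 10 h 58 min
Sat: 10:52–20:45 = 9 h 53 min
Sun: 10:56–18:14 = 7 h 18 min
Total worked: 46 h 38 min = 2798 min.
Regular 44 h 0 min = 2640 min at $27.50/h; overtime 2 h 38 min = 158 min at $55.00/h.
Pay = (2640 × $27.50 + 158 × $55.00) ÷ 60 = $1354.83.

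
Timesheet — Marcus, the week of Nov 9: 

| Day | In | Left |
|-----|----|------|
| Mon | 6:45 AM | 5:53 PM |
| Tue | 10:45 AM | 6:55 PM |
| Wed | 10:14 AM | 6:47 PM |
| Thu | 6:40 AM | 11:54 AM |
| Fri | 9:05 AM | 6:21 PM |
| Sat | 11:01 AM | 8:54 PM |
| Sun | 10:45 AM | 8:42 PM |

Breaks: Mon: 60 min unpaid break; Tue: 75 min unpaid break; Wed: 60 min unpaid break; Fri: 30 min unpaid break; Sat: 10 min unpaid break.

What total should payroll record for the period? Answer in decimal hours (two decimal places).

Mon: 6:45 AM–5:53 PM = 11 h 8 min; less 60 min break → 10 h 8 min
Tue: 10:45 AM–6:55 PM = 8 h 10 min; less 75 min break → 6 h 55 min
Wed: 10:14 AM–6:47 PM = 8 h 33 min; less 60 min break → 7 h 33 min
Thu: 6:40 AM–11:54 AM = 5 h 14 min
Fri: 9:05 AM–6:21 PM = 9 h 16 min; less 30 min break → 8 h 46 min
Sat: 11:01 AM–8:54 PM = 9 h 53 min; less 10 min break → 9 h 43 min
Sun: 10:45 AM–8:42 PM = 9 h 57 min
Total: 10 h 8 min + 6 h 55 min + 7 h 33 min + 5 h 14 min + 8 h 46 min + 9 h 43 min + 9 h 57 min = 58 h 16 min.

58.27 hours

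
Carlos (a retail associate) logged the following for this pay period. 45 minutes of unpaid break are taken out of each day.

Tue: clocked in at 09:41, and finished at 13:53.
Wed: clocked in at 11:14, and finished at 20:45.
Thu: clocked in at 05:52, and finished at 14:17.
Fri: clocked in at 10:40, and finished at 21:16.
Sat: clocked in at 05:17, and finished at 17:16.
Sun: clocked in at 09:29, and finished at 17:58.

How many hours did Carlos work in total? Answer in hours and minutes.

48 h 42 min

Tue: 09:41–13:53 = 4 h 12 min; less 45 min break → 3 h 27 min
Wed: 11:14–20:45 = 9 h 31 min; less 45 min break → 8 h 46 min
Thu: 05:52–14:17 = 8 h 25 min; less 45 min break → 7 h 40 min
Fri: 10:40–21:16 = 10 h 36 min; less 45 min break → 9 h 51 min
Sat: 05:17–17:16 = 11 h 59 min; less 45 min break → 11 h 14 min
Sun: 09:29–17:58 = 8 h 29 min; less 45 min break → 7 h 44 min
Total: 3 h 27 min + 8 h 46 min + 7 h 40 min + 9 h 51 min + 11 h 14 min + 7 h 44 min = 48 h 42 min.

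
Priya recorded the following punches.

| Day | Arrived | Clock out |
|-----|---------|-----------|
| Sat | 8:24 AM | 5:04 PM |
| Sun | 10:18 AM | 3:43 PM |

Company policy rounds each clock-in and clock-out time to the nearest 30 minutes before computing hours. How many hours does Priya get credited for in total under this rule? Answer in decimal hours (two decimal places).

Sat: in 8:24 AM→8:30 AM, out 5:04 PM→5:00 PM; 8 h 30 min
Sun: in 10:18 AM→10:30 AM, out 3:43 PM→3:30 PM; 5 h 0 min
Total credited: 13 h 30 min.

13.50 hours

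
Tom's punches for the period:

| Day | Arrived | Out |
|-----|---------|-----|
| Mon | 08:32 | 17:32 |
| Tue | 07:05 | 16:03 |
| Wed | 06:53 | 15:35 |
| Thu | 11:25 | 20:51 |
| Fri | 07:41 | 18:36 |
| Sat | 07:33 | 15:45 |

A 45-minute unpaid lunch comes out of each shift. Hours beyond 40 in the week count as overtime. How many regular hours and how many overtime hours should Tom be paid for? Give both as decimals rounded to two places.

Mon: 08:32–17:32 = 9 h 0 min; less 45 min break → 8 h 15 min
Tue: 07:05–16:03 = 8 h 58 min; less 45 min break → 8 h 13 min
Wed: 06:53–15:35 = 8 h 42 min; less 45 min break → 7 h 57 min
Thu: 11:25–20:51 = 9 h 26 min; less 45 min break → 8 h 41 min
Fri: 07:41–18:36 = 10 h 55 min; less 45 min break → 10 h 10 min
Sat: 07:33–15:45 = 8 h 12 min; less 45 min break → 7 h 27 min
Total worked: 50 h 43 min = 50.72 h.
Threshold 40 h → overtime 10 h 43 min, regular 40 h 0 min.

Regular 40.00 hours, overtime 10.72 hours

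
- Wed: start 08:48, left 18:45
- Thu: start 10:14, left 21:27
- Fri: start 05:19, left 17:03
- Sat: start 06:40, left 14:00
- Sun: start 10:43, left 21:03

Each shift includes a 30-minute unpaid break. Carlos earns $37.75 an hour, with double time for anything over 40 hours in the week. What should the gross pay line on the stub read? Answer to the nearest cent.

Wed: 08:48–18:45 = 9 h 57 min; less 30 min break → 9 h 27 min
Thu: 10:14–21:27 = 11 h 13 min; less 30 min break → 10 h 43 min
Fri: 05:19–17:03 = 11 h 44 min; less 30 min break → 11 h 14 min
Sat: 06:40–14:00 = 7 h 20 min; less 30 min break → 6 h 50 min
Sun: 10:43–21:03 = 10 h 20 min; less 30 min break → 9 h 50 min
Total worked: 48 h 4 min = 2884 min.
Regular 40 h 0 min = 2400 min at $37.75/h; overtime 8 h 4 min = 484 min at $75.50/h.
Pay = (2400 × $37.75 + 484 × $75.50) ÷ 60 = $2119.03.

$2119.03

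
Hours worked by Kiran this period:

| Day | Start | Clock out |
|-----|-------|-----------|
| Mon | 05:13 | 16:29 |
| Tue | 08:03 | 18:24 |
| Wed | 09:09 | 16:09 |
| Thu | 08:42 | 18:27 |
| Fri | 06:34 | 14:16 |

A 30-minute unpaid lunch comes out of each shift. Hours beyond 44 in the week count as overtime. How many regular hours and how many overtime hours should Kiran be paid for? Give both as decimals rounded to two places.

Mon: 05:13–16:29 = 11 h 16 min; less 30 min break → 10 h 46 min
Tue: 08:03–18:24 = 10 h 21 min; less 30 min break → 9 h 51 min
Wed: 09:09–16:09 = 7 h 0 min; less 30 min break → 6 h 30 min
Thu: 08:42–18:27 = 9 h 45 min; less 30 min break → 9 h 15 min
Fri: 06:34–14:16 = 7 h 42 min; less 30 min break → 7 h 12 min
Total worked: 43 h 34 min = 43.57 h.
Threshold 44 h → overtime 0 h 0 min, regular 43 h 34 min.

Regular 43.57 hours, overtime 0.00 hours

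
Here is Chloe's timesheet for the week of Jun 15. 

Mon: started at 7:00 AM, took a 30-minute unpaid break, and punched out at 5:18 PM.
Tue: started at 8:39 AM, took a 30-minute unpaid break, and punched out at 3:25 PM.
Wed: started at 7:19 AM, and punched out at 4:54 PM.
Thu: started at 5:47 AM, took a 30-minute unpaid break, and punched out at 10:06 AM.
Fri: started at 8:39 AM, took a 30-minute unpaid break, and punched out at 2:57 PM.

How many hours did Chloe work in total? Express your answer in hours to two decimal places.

35.27 hours

Mon: 7:00 AM–5:18 PM = 10 h 18 min; less 30 min break → 9 h 48 min
Tue: 8:39 AM–3:25 PM = 6 h 46 min; less 30 min break → 6 h 16 min
Wed: 7:19 AM–4:54 PM = 9 h 35 min
Thu: 5:47 AM–10:06 AM = 4 h 19 min; less 30 min break → 3 h 49 min
Fri: 8:39 AM–2:57 PM = 6 h 18 min; less 30 min break → 5 h 48 min
Total: 9 h 48 min + 6 h 16 min + 9 h 35 min + 3 h 49 min + 5 h 48 min = 35 h 16 min.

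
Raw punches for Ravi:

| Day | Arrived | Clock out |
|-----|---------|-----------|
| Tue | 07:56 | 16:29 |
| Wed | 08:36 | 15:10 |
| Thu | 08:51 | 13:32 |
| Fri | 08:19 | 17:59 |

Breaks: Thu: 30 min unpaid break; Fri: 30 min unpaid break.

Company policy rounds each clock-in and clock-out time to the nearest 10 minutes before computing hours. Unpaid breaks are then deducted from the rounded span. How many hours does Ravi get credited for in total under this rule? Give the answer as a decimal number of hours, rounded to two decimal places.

28.33 hours

Tue: in 07:56→08:00, out 16:29→16:30; 8 h 30 min
Wed: in 08:36→08:40, out 15:10→15:10; 6 h 30 min
Thu: in 08:51→08:50, out 13:32→13:30; 4 h 40 min − 30 min = 4 h 10 min
Fri: in 08:19→08:20, out 17:59→18:00; 9 h 40 min − 30 min = 9 h 10 min
Total credited: 28 h 20 min.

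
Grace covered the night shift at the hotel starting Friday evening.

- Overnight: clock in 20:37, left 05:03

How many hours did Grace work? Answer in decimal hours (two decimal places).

Overnight: 20:37 → midnight = 3 h 23 min; midnight → 05:03 = 5 h 3 min; span 8 h 26 min

8.43 hours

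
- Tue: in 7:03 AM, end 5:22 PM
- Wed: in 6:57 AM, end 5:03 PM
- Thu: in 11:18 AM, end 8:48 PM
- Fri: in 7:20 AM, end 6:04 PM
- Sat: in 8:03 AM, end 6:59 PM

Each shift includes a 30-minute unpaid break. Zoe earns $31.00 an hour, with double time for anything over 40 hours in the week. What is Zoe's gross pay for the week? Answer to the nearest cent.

$1803.17

Tue: 7:03 AM–5:22 PM = 10 h 19 min; less 30 min break → 9 h 49 min
Wed: 6:57 AM–5:03 PM = 10 h 6 min; less 30 min break → 9 h 36 min
Thu: 11:18 AM–8:48 PM = 9 h 30 min; less 30 min break → 9 h 0 min
Fri: 7:20 AM–6:04 PM = 10 h 44 min; less 30 min break → 10 h 14 min
Sat: 8:03 AM–6:59 PM = 10 h 56 min; less 30 min break → 10 h 26 min
Total worked: 49 h 5 min = 2945 min.
Regular 40 h 0 min = 2400 min at $31.00/h; overtime 9 h 5 min = 545 min at $62.00/h.
Pay = (2400 × $31.00 + 545 × $62.00) ÷ 60 = $1803.17.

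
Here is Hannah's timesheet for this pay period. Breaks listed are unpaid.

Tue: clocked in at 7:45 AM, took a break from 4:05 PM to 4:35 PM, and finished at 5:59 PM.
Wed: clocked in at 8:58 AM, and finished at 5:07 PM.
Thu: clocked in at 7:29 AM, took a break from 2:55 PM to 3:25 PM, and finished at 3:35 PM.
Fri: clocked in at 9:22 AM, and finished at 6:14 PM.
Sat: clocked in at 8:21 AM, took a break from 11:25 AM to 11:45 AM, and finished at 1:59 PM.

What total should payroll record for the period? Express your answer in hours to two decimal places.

39.65 hours

Tue: 7:45 AM–5:59 PM = 10 h 14 min; less 30 min break → 9 h 44 min
Wed: 8:58 AM–5:07 PM = 8 h 9 min
Thu: 7:29 AM–3:35 PM = 8 h 6 min; less 30 min break → 7 h 36 min
Fri: 9:22 AM–6:14 PM = 8 h 52 min
Sat: 8:21 AM–1:59 PM = 5 h 38 min; less 20 min break → 5 h 18 min
Total: 9 h 44 min + 8 h 9 min + 7 h 36 min + 8 h 52 min + 5 h 18 min = 39 h 39 min.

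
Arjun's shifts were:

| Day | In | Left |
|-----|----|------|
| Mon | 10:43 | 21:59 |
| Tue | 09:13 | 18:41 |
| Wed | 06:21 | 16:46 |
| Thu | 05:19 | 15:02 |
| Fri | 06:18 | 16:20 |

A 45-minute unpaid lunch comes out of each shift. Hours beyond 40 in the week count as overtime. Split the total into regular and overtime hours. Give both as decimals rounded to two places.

Regular 40.00 hours, overtime 7.15 hours

Mon: 10:43–21:59 = 11 h 16 min; less 45 min break → 10 h 31 min
Tue: 09:13–18:41 = 9 h 28 min; less 45 min break → 8 h 43 min
Wed: 06:21–16:46 = 10 h 25 min; less 45 min break → 9 h 40 min
Thu: 05:19–15:02 = 9 h 43 min; less 45 min break → 8 h 58 min
Fri: 06:18–16:20 = 10 h 2 min; less 45 min break → 9 h 17 min
Total worked: 47 h 9 min = 47.15 h.
Threshold 40 h → overtime 7 h 9 min, regular 40 h 0 min.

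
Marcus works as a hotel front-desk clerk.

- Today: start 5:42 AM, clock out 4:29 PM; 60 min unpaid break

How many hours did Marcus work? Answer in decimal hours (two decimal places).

Today: 5:42 AM–4:29 PM = 10 h 47 min; less 60 min break → 9 h 47 min

9.78 hours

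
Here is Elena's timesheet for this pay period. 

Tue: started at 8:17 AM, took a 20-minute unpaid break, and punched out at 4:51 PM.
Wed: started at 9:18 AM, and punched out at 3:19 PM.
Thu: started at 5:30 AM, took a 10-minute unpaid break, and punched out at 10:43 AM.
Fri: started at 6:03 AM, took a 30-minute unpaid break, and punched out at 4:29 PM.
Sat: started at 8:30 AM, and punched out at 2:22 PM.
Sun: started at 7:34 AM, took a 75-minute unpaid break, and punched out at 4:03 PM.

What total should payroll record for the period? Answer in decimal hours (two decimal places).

Tue: 8:17 AM–4:51 PM = 8 h 34 min; less 20 min break → 8 h 14 min
Wed: 9:18 AM–3:19 PM = 6 h 1 min
Thu: 5:30 AM–10:43 AM = 5 h 13 min; less 10 min break → 5 h 3 min
Fri: 6:03 AM–4:29 PM = 10 h 26 min; less 30 min break → 9 h 56 min
Sat: 8:30 AM–2:22 PM = 5 h 52 min
Sun: 7:34 AM–4:03 PM = 8 h 29 min; less 75 min break → 7 h 14 min
Total: 8 h 14 min + 6 h 1 min + 5 h 3 min + 9 h 56 min + 5 h 52 min + 7 h 14 min = 42 h 20 min.

42.33 hours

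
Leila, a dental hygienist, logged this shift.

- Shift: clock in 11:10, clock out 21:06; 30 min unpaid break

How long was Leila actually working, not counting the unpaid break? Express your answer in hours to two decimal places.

9.43 hours

Shift: 11:10–21:06 = 9 h 56 min; less 30 min break → 9 h 26 min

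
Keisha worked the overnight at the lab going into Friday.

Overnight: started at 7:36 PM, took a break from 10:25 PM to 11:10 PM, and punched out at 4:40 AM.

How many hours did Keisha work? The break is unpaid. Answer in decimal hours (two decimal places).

Overnight: 7:36 PM → midnight = 4 h 24 min; midnight → 4:40 AM = 4 h 40 min; span 9 h 4 min; less 45 min break → 8 h 19 min

8.32 hours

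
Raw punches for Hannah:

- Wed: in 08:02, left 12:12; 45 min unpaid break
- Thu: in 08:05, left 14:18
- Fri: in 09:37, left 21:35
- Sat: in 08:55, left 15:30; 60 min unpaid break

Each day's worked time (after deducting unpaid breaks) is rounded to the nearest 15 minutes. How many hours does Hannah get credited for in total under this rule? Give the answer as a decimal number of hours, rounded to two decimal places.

Wed: 08:02–12:12 = 4 h 10 min − 45 min = 3 h 25 min → rounds to 3 h 30 min
Thu: 08:05–14:18 = 6 h 13 min → rounds to 6 h 15 min
Fri: 09:37–21:35 = 11 h 58 min → rounds to 12 h 0 min
Sat: 08:55–15:30 = 6 h 35 min − 60 min = 5 h 35 min → rounds to 5 h 30 min
Total credited: 27 h 15 min.

27.25 hours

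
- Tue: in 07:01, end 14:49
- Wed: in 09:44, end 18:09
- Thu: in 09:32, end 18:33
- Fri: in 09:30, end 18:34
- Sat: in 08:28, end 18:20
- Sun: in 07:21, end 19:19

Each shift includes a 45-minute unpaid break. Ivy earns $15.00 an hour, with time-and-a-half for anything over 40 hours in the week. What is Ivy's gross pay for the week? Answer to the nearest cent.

Tue: 07:01–14:49 = 7 h 48 min; less 45 min break → 7 h 3 min
Wed: 09:44–18:09 = 8 h 25 min; less 45 min break → 7 h 40 min
Thu: 09:32–18:33 = 9 h 1 min; less 45 min break → 8 h 16 min
Fri: 09:30–18:34 = 9 h 4 min; less 45 min break → 8 h 19 min
Sat: 08:28–18:20 = 9 h 52 min; less 45 min break → 9 h 7 min
Sun: 07:21–19:19 = 11 h 58 min; less 45 min break → 11 h 13 min
Total worked: 51 h 38 min = 3098 min.
Regular 40 h 0 min = 2400 min at $15.00/h; overtime 11 h 38 min = 698 min at $22.50/h.
Pay = (2400 × $15.00 + 698 × $22.50) ÷ 60 = $861.75.

$861.75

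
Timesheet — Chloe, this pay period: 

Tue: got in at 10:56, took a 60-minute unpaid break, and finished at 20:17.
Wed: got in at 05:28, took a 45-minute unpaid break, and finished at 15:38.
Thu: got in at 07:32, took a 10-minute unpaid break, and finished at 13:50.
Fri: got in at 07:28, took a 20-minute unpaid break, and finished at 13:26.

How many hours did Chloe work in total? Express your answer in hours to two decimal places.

Tue: 10:56–20:17 = 9 h 21 min; less 60 min break → 8 h 21 min
Wed: 05:28–15:38 = 10 h 10 min; less 45 min break → 9 h 25 min
Thu: 07:32–13:50 = 6 h 18 min; less 10 min break → 6 h 8 min
Fri: 07:28–13:26 = 5 h 58 min; less 20 min break → 5 h 38 min
Total: 8 h 21 min + 9 h 25 min + 6 h 8 min + 5 h 38 min = 29 h 32 min.

29.53 hours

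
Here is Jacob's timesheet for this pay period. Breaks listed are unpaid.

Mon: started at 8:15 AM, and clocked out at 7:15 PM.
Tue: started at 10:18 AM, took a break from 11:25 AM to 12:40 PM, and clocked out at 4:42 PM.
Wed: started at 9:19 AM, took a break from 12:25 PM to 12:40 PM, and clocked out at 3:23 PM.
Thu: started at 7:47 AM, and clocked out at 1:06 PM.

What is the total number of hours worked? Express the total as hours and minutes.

27 h 17 min

Mon: 8:15 AM–7:15 PM = 11 h 0 min
Tue: 10:18 AM–4:42 PM = 6 h 24 min; less 75 min break → 5 h 9 min
Wed: 9:19 AM–3:23 PM = 6 h 4 min; less 15 min break → 5 h 49 min
Thu: 7:47 AM–1:06 PM = 5 h 19 min
Total: 11 h 0 min + 5 h 9 min + 5 h 49 min + 5 h 19 min = 27 h 17 min.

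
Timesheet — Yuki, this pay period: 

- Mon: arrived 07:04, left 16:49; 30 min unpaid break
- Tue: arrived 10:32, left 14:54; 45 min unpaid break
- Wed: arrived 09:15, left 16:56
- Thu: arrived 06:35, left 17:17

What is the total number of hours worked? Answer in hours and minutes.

Mon: 07:04–16:49 = 9 h 45 min; less 30 min break → 9 h 15 min
Tue: 10:32–14:54 = 4 h 22 min; less 45 min break → 3 h 37 min
Wed: 09:15–16:56 = 7 h 41 min
Thu: 06:35–17:17 = 10 h 42 min
Total: 9 h 15 min + 3 h 37 min + 7 h 41 min + 10 h 42 min = 31 h 15 min.

31 h 15 min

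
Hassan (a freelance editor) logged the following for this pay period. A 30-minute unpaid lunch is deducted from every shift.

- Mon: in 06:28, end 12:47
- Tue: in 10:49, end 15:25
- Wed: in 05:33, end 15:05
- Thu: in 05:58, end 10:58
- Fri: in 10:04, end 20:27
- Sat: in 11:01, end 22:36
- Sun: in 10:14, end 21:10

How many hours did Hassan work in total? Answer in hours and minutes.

54 h 51 min

Mon: 06:28–12:47 = 6 h 19 min; less 30 min break → 5 h 49 min
Tue: 10:49–15:25 = 4 h 36 min; less 30 min break → 4 h 6 min
Wed: 05:33–15:05 = 9 h 32 min; less 30 min break → 9 h 2 min
Thu: 05:58–10:58 = 5 h 0 min; less 30 min break → 4 h 30 min
Fri: 10:04–20:27 = 10 h 23 min; less 30 min break → 9 h 53 min
Sat: 11:01–22:36 = 11 h 35 min; less 30 min break → 11 h 5 min
Sun: 10:14–21:10 = 10 h 56 min; less 30 min break → 10 h 26 min
Total: 5 h 49 min + 4 h 6 min + 9 h 2 min + 4 h 30 min + 9 h 53 min + 11 h 5 min + 10 h 26 min = 54 h 51 min.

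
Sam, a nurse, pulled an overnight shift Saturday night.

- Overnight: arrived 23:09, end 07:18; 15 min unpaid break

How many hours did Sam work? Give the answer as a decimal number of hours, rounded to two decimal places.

7.90 hours

Overnight: 23:09 → midnight = 0 h 51 min; midnight → 07:18 = 7 h 18 min; span 8 h 9 min; less 15 min break → 7 h 54 min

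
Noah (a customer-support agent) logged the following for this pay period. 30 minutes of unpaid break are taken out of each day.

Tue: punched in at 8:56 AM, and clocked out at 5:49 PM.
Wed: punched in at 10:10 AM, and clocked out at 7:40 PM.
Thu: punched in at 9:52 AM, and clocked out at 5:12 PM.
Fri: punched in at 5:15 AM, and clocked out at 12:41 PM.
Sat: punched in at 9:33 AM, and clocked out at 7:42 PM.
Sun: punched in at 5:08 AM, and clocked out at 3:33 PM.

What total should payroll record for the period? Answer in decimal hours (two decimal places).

Tue: 8:56 AM–5:49 PM = 8 h 53 min; less 30 min break → 8 h 23 min
Wed: 10:10 AM–7:40 PM = 9 h 30 min; less 30 min break → 9 h 0 min
Thu: 9:52 AM–5:12 PM = 7 h 20 min; less 30 min break → 6 h 50 min
Fri: 5:15 AM–12:41 PM = 7 h 26 min; less 30 min break → 6 h 56 min
Sat: 9:33 AM–7:42 PM = 10 h 9 min; less 30 min break → 9 h 39 min
Sun: 5:08 AM–3:33 PM = 10 h 25 min; less 30 min break → 9 h 55 min
Total: 8 h 23 min + 9 h 0 min + 6 h 50 min + 6 h 56 min + 9 h 39 min + 9 h 55 min = 50 h 43 min.

50.72 hours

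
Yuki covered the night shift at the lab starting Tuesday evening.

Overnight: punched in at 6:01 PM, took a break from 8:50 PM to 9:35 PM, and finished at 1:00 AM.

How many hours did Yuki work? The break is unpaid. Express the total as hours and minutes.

6 h 14 min

Overnight: 6:01 PM → midnight = 5 h 59 min; midnight → 1:00 AM = 1 h 0 min; span 6 h 59 min; less 45 min break → 6 h 14 min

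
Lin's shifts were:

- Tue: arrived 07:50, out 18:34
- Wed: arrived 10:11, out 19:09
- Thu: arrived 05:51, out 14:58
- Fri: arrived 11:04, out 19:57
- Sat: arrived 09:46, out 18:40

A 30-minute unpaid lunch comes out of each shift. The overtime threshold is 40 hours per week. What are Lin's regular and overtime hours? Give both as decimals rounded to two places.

Regular 40.00 hours, overtime 4.10 hours

Tue: 07:50–18:34 = 10 h 44 min; less 30 min break → 10 h 14 min
Wed: 10:11–19:09 = 8 h 58 min; less 30 min break → 8 h 28 min
Thu: 05:51–14:58 = 9 h 7 min; less 30 min break → 8 h 37 min
Fri: 11:04–19:57 = 8 h 53 min; less 30 min break → 8 h 23 min
Sat: 09:46–18:40 = 8 h 54 min; less 30 min break → 8 h 24 min
Total worked: 44 h 6 min = 44.10 h.
Threshold 40 h → overtime 4 h 6 min, regular 40 h 0 min.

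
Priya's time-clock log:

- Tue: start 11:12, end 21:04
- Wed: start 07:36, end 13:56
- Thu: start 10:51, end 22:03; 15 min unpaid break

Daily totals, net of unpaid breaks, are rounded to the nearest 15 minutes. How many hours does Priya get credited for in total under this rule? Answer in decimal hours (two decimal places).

27.00 hours

Tue: 11:12–21:04 = 9 h 52 min → rounds to 9 h 45 min
Wed: 07:36–13:56 = 6 h 20 min → rounds to 6 h 15 min
Thu: 10:51–22:03 = 11 h 12 min − 15 min = 10 h 57 min → rounds to 11 h 0 min
Total credited: 27 h 0 min.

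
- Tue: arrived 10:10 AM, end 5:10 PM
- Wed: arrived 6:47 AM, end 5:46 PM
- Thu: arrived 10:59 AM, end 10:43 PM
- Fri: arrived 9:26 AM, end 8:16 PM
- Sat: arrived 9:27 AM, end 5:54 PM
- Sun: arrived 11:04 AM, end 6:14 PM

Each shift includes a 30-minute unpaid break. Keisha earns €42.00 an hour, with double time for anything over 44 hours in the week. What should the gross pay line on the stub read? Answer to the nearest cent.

Tue: 10:10 AM–5:10 PM = 7 h 0 min; less 30 min break → 6 h 30 min
Wed: 6:47 AM–5:46 PM = 10 h 59 min; less 30 min break → 10 h 29 min
Thu: 10:59 AM–10:43 PM = 11 h 44 min; less 30 min break → 11 h 14 min
Fri: 9:26 AM–8:16 PM = 10 h 50 min; less 30 min break → 10 h 20 min
Sat: 9:27 AM–5:54 PM = 8 h 27 min; less 30 min break → 7 h 57 min
Sun: 11:04 AM–6:14 PM = 7 h 10 min; less 30 min break → 6 h 40 min
Total worked: 53 h 10 min = 3190 min.
Regular 44 h 0 min = 2640 min at €42.00/h; overtime 9 h 10 min = 550 min at €84.00/h.
Pay = (2640 × €42.00 + 550 × €84.00) ÷ 60 = €2618.00.

€2618.00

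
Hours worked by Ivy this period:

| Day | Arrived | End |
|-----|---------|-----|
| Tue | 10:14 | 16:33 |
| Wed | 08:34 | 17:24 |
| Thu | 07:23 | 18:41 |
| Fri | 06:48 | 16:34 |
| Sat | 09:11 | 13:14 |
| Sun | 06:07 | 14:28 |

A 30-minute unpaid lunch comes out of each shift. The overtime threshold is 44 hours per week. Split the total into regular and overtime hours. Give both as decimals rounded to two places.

Regular 44.00 hours, overtime 1.62 hours

Tue: 10:14–16:33 = 6 h 19 min; less 30 min break → 5 h 49 min
Wed: 08:34–17:24 = 8 h 50 min; less 30 min break → 8 h 20 min
Thu: 07:23–18:41 = 11 h 18 min; less 30 min break → 10 h 48 min
Fri: 06:48–16:34 = 9 h 46 min; less 30 min break → 9 h 16 min
Sat: 09:11–13:14 = 4 h 3 min; less 30 min break → 3 h 33 min
Sun: 06:07–14:28 = 8 h 21 min; less 30 min break → 7 h 51 min
Total worked: 45 h 37 min = 45.62 h.
Threshold 44 h → overtime 1 h 37 min, regular 44 h 0 min.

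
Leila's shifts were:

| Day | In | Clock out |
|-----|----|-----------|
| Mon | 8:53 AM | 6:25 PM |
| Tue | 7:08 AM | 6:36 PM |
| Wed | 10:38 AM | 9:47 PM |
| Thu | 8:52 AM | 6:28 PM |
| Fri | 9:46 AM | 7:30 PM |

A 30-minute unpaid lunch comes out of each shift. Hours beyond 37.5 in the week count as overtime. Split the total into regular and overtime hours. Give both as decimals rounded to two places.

Regular 37.50 hours, overtime 11.48 hours

Mon: 8:53 AM–6:25 PM = 9 h 32 min; less 30 min break → 9 h 2 min
Tue: 7:08 AM–6:36 PM = 11 h 28 min; less 30 min break → 10 h 58 min
Wed: 10:38 AM–9:47 PM = 11 h 9 min; less 30 min break → 10 h 39 min
Thu: 8:52 AM–6:28 PM = 9 h 36 min; less 30 min break → 9 h 6 min
Fri: 9:46 AM–7:30 PM = 9 h 44 min; less 30 min break → 9 h 14 min
Total worked: 48 h 59 min = 48.98 h.
Threshold 37.5 h → overtime 11 h 29 min, regular 37 h 30 min.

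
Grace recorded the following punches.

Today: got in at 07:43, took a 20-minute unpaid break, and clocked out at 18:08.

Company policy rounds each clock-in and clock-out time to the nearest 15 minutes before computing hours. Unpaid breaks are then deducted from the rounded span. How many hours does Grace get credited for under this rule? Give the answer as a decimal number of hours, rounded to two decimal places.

Today: in 07:43→07:45, out 18:08→18:15; 10 h 30 min − 20 min = 10 h 10 min

10.17 hours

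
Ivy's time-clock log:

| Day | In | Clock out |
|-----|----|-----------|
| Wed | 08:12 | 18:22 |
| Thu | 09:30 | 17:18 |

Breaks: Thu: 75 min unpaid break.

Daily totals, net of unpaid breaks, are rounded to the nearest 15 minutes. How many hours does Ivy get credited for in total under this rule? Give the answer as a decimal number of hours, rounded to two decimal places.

Wed: 08:12–18:22 = 10 h 10 min → rounds to 10 h 15 min
Thu: 09:30–17:18 = 7 h 48 min − 75 min = 6 h 33 min → rounds to 6 h 30 min
Total credited: 16 h 45 min.

16.75 hours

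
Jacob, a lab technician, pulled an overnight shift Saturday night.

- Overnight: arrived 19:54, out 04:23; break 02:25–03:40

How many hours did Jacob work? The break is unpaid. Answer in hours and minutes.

Overnight: 19:54 → midnight = 4 h 6 min; midnight → 04:23 = 4 h 23 min; span 8 h 29 min; less 75 min break → 7 h 14 min

7 h 14 min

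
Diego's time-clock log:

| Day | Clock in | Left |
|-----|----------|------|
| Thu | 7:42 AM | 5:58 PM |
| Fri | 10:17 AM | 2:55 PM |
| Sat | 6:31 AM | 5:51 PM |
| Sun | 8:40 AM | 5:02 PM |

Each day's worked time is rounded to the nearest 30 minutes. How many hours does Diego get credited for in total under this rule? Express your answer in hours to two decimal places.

35.00 hours

Thu: 7:42 AM–5:58 PM = 10 h 16 min → rounds to 10 h 30 min
Fri: 10:17 AM–2:55 PM = 4 h 38 min → rounds to 4 h 30 min
Sat: 6:31 AM–5:51 PM = 11 h 20 min → rounds to 11 h 30 min
Sun: 8:40 AM–5:02 PM = 8 h 22 min → rounds to 8 h 30 min
Total credited: 35 h 0 min.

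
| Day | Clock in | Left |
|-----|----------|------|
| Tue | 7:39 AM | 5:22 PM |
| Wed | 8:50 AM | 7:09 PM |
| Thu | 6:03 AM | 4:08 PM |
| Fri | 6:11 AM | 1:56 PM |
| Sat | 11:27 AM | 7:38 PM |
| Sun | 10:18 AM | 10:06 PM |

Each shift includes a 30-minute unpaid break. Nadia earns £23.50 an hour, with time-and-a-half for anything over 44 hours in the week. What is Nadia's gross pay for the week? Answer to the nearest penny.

£1416.46

Tue: 7:39 AM–5:22 PM = 9 h 43 min; less 30 min break → 9 h 13 min
Wed: 8:50 AM–7:09 PM = 10 h 19 min; less 30 min break → 9 h 49 min
Thu: 6:03 AM–4:08 PM = 10 h 5 min; less 30 min break → 9 h 35 min
Fri: 6:11 AM–1:56 PM = 7 h 45 min; less 30 min break → 7 h 15 min
Sat: 11:27 AM–7:38 PM = 8 h 11 min; less 30 min break → 7 h 41 min
Sun: 10:18 AM–10:06 PM = 11 h 48 min; less 30 min break → 11 h 18 min
Total worked: 54 h 51 min = 3291 min.
Regular 44 h 0 min = 2640 min at £23.50/h; overtime 10 h 51 min = 651 min at £35.25/h.
Pay = (2640 × £23.50 + 651 × £35.25) ÷ 60 = £1416.46.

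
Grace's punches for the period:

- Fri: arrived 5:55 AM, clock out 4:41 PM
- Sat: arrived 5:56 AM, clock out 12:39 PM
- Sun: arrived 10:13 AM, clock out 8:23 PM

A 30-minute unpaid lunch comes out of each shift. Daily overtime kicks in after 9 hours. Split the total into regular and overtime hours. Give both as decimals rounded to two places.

Fri: 5:55 AM–4:41 PM = 10 h 46 min; less 30 min break → 10 h 16 min
Sat: 5:56 AM–12:39 PM = 6 h 43 min; less 30 min break → 6 h 13 min
Sun: 10:13 AM–8:23 PM = 10 h 10 min; less 30 min break → 9 h 40 min
Fri reg 9 h 0 min / OT 1 h 16 min; Sat reg 6 h 13 min / OT 0 h 0 min; Sun reg 9 h 0 min / OT 0 h 40 min.
Totals: regular 24 h 13 min, overtime 1 h 56 min.

Regular 24.22 hours, overtime 1.93 hours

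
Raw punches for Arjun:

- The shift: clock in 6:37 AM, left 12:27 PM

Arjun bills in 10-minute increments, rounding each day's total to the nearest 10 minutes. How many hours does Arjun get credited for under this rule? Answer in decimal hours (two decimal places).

The shift: 6:37 AM–12:27 PM = 5 h 50 min → rounds to 5 h 50 min

5.83 hours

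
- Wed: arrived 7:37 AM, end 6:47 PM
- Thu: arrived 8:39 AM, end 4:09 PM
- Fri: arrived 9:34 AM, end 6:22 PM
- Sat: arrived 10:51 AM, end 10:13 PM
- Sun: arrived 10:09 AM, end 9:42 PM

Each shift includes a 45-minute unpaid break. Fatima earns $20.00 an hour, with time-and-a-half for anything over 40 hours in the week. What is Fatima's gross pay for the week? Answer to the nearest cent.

$999.00

Wed: 7:37 AM–6:47 PM = 11 h 10 min; less 45 min break → 10 h 25 min
Thu: 8:39 AM–4:09 PM = 7 h 30 min; less 45 min break → 6 h 45 min
Fri: 9:34 AM–6:22 PM = 8 h 48 min; less 45 min break → 8 h 3 min
Sat: 10:51 AM–10:13 PM = 11 h 22 min; less 45 min break → 10 h 37 min
Sun: 10:09 AM–9:42 PM = 11 h 33 min; less 45 min break → 10 h 48 min
Total worked: 46 h 38 min = 2798 min.
Regular 40 h 0 min = 2400 min at $20.00/h; overtime 6 h 38 min = 398 min at $30.00/h.
Pay = (2400 × $20.00 + 398 × $30.00) ÷ 60 = $999.00.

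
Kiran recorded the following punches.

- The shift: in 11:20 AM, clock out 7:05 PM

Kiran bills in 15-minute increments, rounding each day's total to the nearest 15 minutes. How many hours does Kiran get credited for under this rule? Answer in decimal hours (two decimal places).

The shift: 11:20 AM–7:05 PM = 7 h 45 min → rounds to 7 h 45 min

7.75 hours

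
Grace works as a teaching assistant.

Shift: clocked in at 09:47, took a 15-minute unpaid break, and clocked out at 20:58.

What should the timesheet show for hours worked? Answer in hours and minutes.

Shift: 09:47–20:58 = 11 h 11 min; less 15 min break → 10 h 56 min

10 h 56 min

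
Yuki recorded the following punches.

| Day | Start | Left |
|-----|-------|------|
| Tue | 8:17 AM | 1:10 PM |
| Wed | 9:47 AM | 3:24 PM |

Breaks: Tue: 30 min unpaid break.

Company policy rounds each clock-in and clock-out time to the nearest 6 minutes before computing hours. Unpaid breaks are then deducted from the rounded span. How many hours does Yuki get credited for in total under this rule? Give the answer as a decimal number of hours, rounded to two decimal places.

10.00 hours

Tue: in 8:17 AM→8:18 AM, out 1:10 PM→1:12 PM; 4 h 54 min − 30 min = 4 h 24 min
Wed: in 9:47 AM→9:48 AM, out 3:24 PM→3:24 PM; 5 h 36 min
Total credited: 10 h 0 min.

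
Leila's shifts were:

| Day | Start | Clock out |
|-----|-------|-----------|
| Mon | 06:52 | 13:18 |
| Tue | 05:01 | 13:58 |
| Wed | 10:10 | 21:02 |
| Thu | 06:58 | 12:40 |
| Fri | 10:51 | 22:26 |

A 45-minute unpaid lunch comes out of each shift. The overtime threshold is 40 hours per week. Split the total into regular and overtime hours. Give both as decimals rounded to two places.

Regular 39.78 hours, overtime 0.00 hours

Mon: 06:52–13:18 = 6 h 26 min; less 45 min break → 5 h 41 min
Tue: 05:01–13:58 = 8 h 57 min; less 45 min break → 8 h 12 min
Wed: 10:10–21:02 = 10 h 52 min; less 45 min break → 10 h 7 min
Thu: 06:58–12:40 = 5 h 42 min; less 45 min break → 4 h 57 min
Fri: 10:51–22:26 = 11 h 35 min; less 45 min break → 10 h 50 min
Total worked: 39 h 47 min = 39.78 h.
Threshold 40 h → overtime 0 h 0 min, regular 39 h 47 min.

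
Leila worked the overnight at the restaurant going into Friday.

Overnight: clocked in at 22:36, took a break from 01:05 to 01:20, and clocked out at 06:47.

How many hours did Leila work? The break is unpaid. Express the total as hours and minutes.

7 h 56 min

Overnight: 22:36 → midnight = 1 h 24 min; midnight → 06:47 = 6 h 47 min; span 8 h 11 min; less 15 min break → 7 h 56 min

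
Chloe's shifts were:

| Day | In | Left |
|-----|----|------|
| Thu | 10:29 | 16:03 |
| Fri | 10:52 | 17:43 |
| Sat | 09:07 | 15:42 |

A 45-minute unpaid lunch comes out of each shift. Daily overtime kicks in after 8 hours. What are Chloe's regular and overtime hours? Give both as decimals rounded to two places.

Regular 16.75 hours, overtime 0.00 hours

Thu: 10:29–16:03 = 5 h 34 min; less 45 min break → 4 h 49 min
Fri: 10:52–17:43 = 6 h 51 min; less 45 min break → 6 h 6 min
Sat: 09:07–15:42 = 6 h 35 min; less 45 min break → 5 h 50 min
Thu reg 4 h 49 min / OT 0 h 0 min; Fri reg 6 h 6 min / OT 0 h 0 min; Sat reg 5 h 50 min / OT 0 h 0 min.
Totals: regular 16 h 45 min, overtime 0 h 0 min.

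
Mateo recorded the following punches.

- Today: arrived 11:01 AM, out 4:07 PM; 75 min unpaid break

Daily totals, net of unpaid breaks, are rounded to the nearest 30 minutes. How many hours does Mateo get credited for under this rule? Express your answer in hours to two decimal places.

4.00 hours

Today: 11:01 AM–4:07 PM = 5 h 6 min − 75 min = 3 h 51 min → rounds to 4 h 0 min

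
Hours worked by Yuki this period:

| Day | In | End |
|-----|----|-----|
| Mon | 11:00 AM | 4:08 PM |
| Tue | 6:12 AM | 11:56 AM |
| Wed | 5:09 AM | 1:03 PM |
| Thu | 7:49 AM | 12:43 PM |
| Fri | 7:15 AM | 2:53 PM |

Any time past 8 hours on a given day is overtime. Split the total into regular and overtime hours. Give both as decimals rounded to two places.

Mon: 11:00 AM–4:08 PM = 5 h 8 min
Tue: 6:12 AM–11:56 AM = 5 h 44 min
Wed: 5:09 AM–1:03 PM = 7 h 54 min
Thu: 7:49 AM–12:43 PM = 4 h 54 min
Fri: 7:15 AM–2:53 PM = 7 h 38 min
Mon reg 5 h 8 min / OT 0 h 0 min; Tue reg 5 h 44 min / OT 0 h 0 min; Wed reg 7 h 54 min / OT 0 h 0 min; Thu reg 4 h 54 min / OT 0 h 0 min; Fri reg 7 h 38 min / OT 0 h 0 min.
Totals: regular 31 h 18 min, overtime 0 h 0 min.

Regular 31.30 hours, overtime 0.00 hours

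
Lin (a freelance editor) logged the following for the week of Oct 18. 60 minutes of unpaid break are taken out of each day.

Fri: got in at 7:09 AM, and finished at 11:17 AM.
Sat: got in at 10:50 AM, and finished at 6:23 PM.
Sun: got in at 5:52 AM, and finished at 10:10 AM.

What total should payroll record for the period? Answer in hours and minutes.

12 h 59 min

Fri: 7:09 AM–11:17 AM = 4 h 8 min; less 60 min break → 3 h 8 min
Sat: 10:50 AM–6:23 PM = 7 h 33 min; less 60 min break → 6 h 33 min
Sun: 5:52 AM–10:10 AM = 4 h 18 min; less 60 min break → 3 h 18 min
Total: 3 h 8 min + 6 h 33 min + 3 h 18 min = 12 h 59 min.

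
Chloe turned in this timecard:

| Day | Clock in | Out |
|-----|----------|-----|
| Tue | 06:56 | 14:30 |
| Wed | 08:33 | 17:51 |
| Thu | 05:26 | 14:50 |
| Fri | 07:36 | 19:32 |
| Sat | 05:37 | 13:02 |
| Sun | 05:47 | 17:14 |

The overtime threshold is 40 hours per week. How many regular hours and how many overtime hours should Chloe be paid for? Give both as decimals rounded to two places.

Regular 40.00 hours, overtime 17.07 hours

Tue: 06:56–14:30 = 7 h 34 min
Wed: 08:33–17:51 = 9 h 18 min
Thu: 05:26–14:50 = 9 h 24 min
Fri: 07:36–19:32 = 11 h 56 min
Sat: 05:37–13:02 = 7 h 25 min
Sun: 05:47–17:14 = 11 h 27 min
Total worked: 57 h 4 min = 57.07 h.
Threshold 40 h → overtime 17 h 4 min, regular 40 h 0 min.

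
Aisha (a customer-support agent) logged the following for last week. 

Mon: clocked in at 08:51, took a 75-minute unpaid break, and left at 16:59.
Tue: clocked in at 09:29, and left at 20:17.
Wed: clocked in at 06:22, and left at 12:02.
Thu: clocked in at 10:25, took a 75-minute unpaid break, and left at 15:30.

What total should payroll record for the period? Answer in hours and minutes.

Mon: 08:51–16:59 = 8 h 8 min; less 75 min break → 6 h 53 min
Tue: 09:29–20:17 = 10 h 48 min
Wed: 06:22–12:02 = 5 h 40 min
Thu: 10:25–15:30 = 5 h 5 min; less 75 min break → 3 h 50 min
Total: 6 h 53 min + 10 h 48 min + 5 h 40 min + 3 h 50 min = 27 h 11 min.

27 h 11 min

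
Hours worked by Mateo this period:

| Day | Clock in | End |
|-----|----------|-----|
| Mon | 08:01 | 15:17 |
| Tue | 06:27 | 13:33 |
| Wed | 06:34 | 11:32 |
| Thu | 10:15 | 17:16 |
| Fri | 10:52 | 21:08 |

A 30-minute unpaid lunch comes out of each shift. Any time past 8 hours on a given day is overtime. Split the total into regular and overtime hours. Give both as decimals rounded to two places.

Mon: 08:01–15:17 = 7 h 16 min; less 30 min break → 6 h 46 min
Tue: 06:27–13:33 = 7 h 6 min; less 30 min break → 6 h 36 min
Wed: 06:34–11:32 = 4 h 58 min; less 30 min break → 4 h 28 min
Thu: 10:15–17:16 = 7 h 1 min; less 30 min break → 6 h 31 min
Fri: 10:52–21:08 = 10 h 16 min; less 30 min break → 9 h 46 min
Mon reg 6 h 46 min / OT 0 h 0 min; Tue reg 6 h 36 min / OT 0 h 0 min; Wed reg 4 h 28 min / OT 0 h 0 min; Thu reg 6 h 31 min / OT 0 h 0 min; Fri reg 8 h 0 min / OT 1 h 46 min.
Totals: regular 32 h 21 min, overtime 1 h 46 min.

Regular 32.35 hours, overtime 1.77 hours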